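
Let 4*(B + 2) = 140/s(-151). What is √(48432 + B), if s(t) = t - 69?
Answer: √23440043/22 ≈ 220.07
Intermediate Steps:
s(t) = -69 + t
B = -95/44 (B = -2 + (140/(-69 - 151))/4 = -2 + (140/(-220))/4 = -2 + (140*(-1/220))/4 = -2 + (¼)*(-7/11) = -2 - 7/44 = -95/44 ≈ -2.1591)
√(48432 + B) = √(48432 - 95/44) = √(2130913/44) = √23440043/22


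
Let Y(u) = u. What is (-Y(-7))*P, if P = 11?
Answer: 77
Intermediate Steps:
(-Y(-7))*P = -1*(-7)*11 = 7*11 = 77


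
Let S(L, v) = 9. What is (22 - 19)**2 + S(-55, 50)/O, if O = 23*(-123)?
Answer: 8484/943 ≈ 8.9968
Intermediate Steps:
O = -2829
(22 - 19)**2 + S(-55, 50)/O = (22 - 19)**2 + 9/(-2829) = 3**2 + 9*(-1/2829) = 9 - 3/943 = 8484/943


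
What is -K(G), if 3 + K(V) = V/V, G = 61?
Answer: 2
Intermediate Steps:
K(V) = -2 (K(V) = -3 + V/V = -3 + 1 = -2)
-K(G) = -1*(-2) = 2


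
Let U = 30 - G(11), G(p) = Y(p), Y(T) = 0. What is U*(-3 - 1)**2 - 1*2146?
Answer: -1666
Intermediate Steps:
G(p) = 0
U = 30 (U = 30 - 1*0 = 30 + 0 = 30)
U*(-3 - 1)**2 - 1*2146 = 30*(-3 - 1)**2 - 1*2146 = 30*(-4)**2 - 2146 = 30*16 - 2146 = 480 - 2146 = -1666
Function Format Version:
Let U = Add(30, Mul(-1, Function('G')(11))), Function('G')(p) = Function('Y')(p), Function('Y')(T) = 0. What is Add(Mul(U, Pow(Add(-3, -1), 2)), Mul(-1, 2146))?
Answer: -1666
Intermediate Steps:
Function('G')(p) = 0
U = 30 (U = Add(30, Mul(-1, 0)) = Add(30, 0) = 30)
Add(Mul(U, Pow(Add(-3, -1), 2)), Mul(-1, 2146)) = Add(Mul(30, Pow(Add(-3, -1), 2)), Mul(-1, 2146)) = Add(Mul(30, Pow(-4, 2)), -2146) = Add(Mul(30, 16), -2146) = Add(480, -2146) = -1666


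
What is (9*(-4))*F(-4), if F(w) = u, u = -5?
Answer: 180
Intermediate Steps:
F(w) = -5
(9*(-4))*F(-4) = (9*(-4))*(-5) = -36*(-5) = 180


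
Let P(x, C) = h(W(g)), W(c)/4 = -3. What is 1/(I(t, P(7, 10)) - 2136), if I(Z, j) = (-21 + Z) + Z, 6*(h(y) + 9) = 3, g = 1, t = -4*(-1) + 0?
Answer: -1/2149 ≈ -0.00046533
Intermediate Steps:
t = 4 (t = 4 + 0 = 4)
W(c) = -12 (W(c) = 4*(-3) = -12)
h(y) = -17/2 (h(y) = -9 + (⅙)*3 = -9 + ½ = -17/2)
P(x, C) = -17/2
I(Z, j) = -21 + 2*Z
1/(I(t, P(7, 10)) - 2136) = 1/((-21 + 2*4) - 2136) = 1/((-21 + 8) - 2136) = 1/(-13 - 2136) = 1/(-2149) = -1/2149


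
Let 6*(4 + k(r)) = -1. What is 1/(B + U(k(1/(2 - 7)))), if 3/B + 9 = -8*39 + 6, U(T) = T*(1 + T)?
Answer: 1260/16613 ≈ 0.075844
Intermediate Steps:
k(r) = -25/6 (k(r) = -4 + (⅙)*(-1) = -4 - ⅙ = -25/6)
B = -1/105 (B = 3/(-9 + (-8*39 + 6)) = 3/(-9 + (-312 + 6)) = 3/(-9 - 306) = 3/(-315) = 3*(-1/315) = -1/105 ≈ -0.0095238)
1/(B + U(k(1/(2 - 7)))) = 1/(-1/105 - 25*(1 - 25/6)/6) = 1/(-1/105 - 25/6*(-19/6)) = 1/(-1/105 + 475/36) = 1/(16613/1260) = 1260/16613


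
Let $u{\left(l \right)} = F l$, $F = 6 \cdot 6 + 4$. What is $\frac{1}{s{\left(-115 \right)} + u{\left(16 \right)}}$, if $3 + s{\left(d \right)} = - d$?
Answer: $\frac{1}{752} \approx 0.0013298$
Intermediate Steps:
$F = 40$ ($F = 36 + 4 = 40$)
$s{\left(d \right)} = -3 - d$
$u{\left(l \right)} = 40 l$
$\frac{1}{s{\left(-115 \right)} + u{\left(16 \right)}} = \frac{1}{\left(-3 - -115\right) + 40 \cdot 16} = \frac{1}{\left(-3 + 115\right) + 640} = \frac{1}{112 + 640} = \frac{1}{752}$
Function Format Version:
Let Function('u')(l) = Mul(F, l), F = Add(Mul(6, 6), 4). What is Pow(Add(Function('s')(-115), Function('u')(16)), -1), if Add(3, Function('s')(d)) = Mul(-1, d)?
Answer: Rational(1, 752) ≈ 0.0013298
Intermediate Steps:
F = 40 (F = Add(36, 4) = 40)
Function('s')(d) = Add(-3, Mul(-1, d))
Function('u')(l) = Mul(40, l)
Pow(Add(Function('s')(-115), Function('u')(16)), -1) = Pow(Add(Add(-3, Mul(-1, -115)), Mul(40, 16)), -1) = Pow(Add(Add(-3, 115), 640), -1) = Pow(Add(112, 640), -1) = Pow(752, -1) = Rational(1, 752)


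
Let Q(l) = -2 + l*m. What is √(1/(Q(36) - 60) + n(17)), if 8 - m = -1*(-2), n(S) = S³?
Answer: 3*√12946318/154 ≈ 70.093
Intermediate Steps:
m = 6 (m = 8 - (-1)*(-2) = 8 - 1*2 = 8 - 2 = 6)
Q(l) = -2 + 6*l (Q(l) = -2 + l*6 = -2 + 6*l)
√(1/(Q(36) - 60) + n(17)) = √(1/((-2 + 6*36) - 60) + 17³) = √(1/((-2 + 216) - 60) + 4913) = √(1/(214 - 60) + 4913) = √(1/154 + 4913) = √(756603/154) = 3*√12946318/154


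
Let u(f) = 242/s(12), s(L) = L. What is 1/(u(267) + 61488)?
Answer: 6/369049 ≈ 1.6258e-5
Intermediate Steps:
u(f) = 121/6 (u(f) = 242/12 = 242*(1/12) = 121/6)
1/(u(267) + 61488) = 1/(121/6 + 61488) = 1/(369049/6) = 6/369049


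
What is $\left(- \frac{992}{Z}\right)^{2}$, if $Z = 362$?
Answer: $\frac{246016}{32761} \approx 7.5094$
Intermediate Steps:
$\left(- \frac{992}{Z}\right)^{2} = \left(- \frac{992}{362}\right)^{2} = \left(\left(-992\right) \frac{1}{362}\right)^{2} = \left(- \frac{496}{181}\right)^{2} = \frac{246016}{32761}$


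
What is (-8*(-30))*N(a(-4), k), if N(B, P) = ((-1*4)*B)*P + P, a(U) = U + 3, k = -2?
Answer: -2400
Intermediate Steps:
a(U) = 3 + U
N(B, P) = P - 4*B*P (N(B, P) = (-4*B)*P + P = -4*B*P + P = P - 4*B*P)
(-8*(-30))*N(a(-4), k) = (-8*(-30))*(-2*(1 - 4*(3 - 4))) = 240*(-2*(1 - 4*(-1))) = 240*(-2*(1 + 4)) = 240*(-2*5) = 240*(-10) = -2400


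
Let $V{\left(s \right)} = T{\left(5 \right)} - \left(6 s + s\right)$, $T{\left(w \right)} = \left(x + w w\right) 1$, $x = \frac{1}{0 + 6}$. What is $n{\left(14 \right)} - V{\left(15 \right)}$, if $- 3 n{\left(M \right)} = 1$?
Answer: $\frac{159}{2} \approx 79.5$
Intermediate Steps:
$n{\left(M \right)} = - \frac{1}{3}$ ($n{\left(M \right)} = \left(- \frac{1}{3}\right) 1 = - \frac{1}{3}$)
$x = \frac{1}{6} \approx 0.16667$
$T{\left(w \right)} = \frac{1}{6} + w^{2}$ ($T{\left(w \right)} = \left(\frac{1}{6} + w w\right) 1 = \left(\frac{1}{6} + w^{2}\right) 1 = \frac{1}{6} + w^{2}$)
$V{\left(s \right)} = \frac{151}{6} - 7 s$ ($V{\left(s \right)} = \left(\frac{1}{6} + 5^{2}\right) - \left(6 s + s\right) = \left(\frac{1}{6} + 25\right) - 7 s = \frac{151}{6} - 7 s$)
$n{\left(14 \right)} - V{\left(15 \right)} = - \frac{1}{3} - \left(\frac{151}{6} - 105\right) = - \frac{1}{3} - - \frac{479}{6} = - \frac{1}{3} + \frac{479}{6} = \frac{159}{2}$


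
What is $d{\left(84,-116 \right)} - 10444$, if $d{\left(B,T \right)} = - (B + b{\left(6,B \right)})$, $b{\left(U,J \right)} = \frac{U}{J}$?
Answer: $- \frac{147393}{14} \approx -10528.0$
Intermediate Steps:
$d{\left(B,T \right)} = - B - \frac{6}{B}$ ($d{\left(B,T \right)} = - (B + \frac{6}{B}) = - B - \frac{6}{B}$)
$d{\left(84,-116 \right)} - 10444 = \left(\left(-1\right) 84 - \frac{6}{84}\right) - 10444 = \left(-84 - \frac{1}{14}\right) - 10444 = - \frac{1177}{14} - 10444 = - \frac{147393}{14}$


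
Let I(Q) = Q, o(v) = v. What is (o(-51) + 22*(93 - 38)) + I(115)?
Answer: 1274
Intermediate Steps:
(o(-51) + 22*(93 - 38)) + I(115) = (-51 + 22*(93 - 38)) + 115 = (-51 + 22*55) + 115 = (-51 + 1210) + 115 = 1159 + 115 = 1274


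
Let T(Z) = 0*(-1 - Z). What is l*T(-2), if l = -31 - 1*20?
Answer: 0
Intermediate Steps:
T(Z) = 0
l = -51 (l = -31 - 20 = -51)
l*T(-2) = -51*0 = 0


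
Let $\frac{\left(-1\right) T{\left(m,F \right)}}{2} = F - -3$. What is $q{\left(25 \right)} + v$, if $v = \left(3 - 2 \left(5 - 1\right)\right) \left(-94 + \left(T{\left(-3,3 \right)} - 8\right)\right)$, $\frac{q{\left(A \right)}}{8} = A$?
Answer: $770$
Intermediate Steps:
$T{\left(m,F \right)} = -6 - 2 F$ ($T{\left(m,F \right)} = - 2 \left(F - -3\right) = - 2 \left(F + 3\right) = - 2 \left(3 + F\right) = -6 - 2 F$)
$q{\left(A \right)} = 8 A$
$v = 570$ ($v = \left(3 - 2 \left(5 - 1\right)\right) \left(-94 - 20\right) = \left(3 - 8\right) \left(-94 - 20\right) = \left(-5\right) \left(-114\right) = 570$)
$q{\left(25 \right)} + v = 8 \cdot 25 + 570 = 200 + 570 = 770$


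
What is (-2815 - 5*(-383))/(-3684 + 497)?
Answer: 900/3187 ≈ 0.28240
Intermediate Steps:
(-2815 - 5*(-383))/(-3684 + 497) = (-2815 + 1915)/(-3187) = -900*(-1/3187) = 900/3187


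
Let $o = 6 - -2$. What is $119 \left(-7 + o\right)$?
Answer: $119$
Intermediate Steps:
$o = 8$ ($o = 6 + 2 = 8$)
$119 \left(-7 + o\right) = 119 \left(-7 + 8\right) = 119 \cdot 1 = 119$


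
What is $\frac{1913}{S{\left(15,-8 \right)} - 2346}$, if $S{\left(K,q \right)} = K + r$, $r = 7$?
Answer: $- \frac{1913}{2324} \approx -0.82315$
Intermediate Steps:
$S{\left(K,q \right)} = 7 + K$ ($S{\left(K,q \right)} = K + 7 = 7 + K$)
$\frac{1913}{S{\left(15,-8 \right)} - 2346} = \frac{1913}{\left(7 + 15\right) - 2346} = \frac{1913}{22 - 2346} = \frac{1913}{-2324} = 1913 \left(- \frac{1}{2324}\right) = - \frac{1913}{2324}$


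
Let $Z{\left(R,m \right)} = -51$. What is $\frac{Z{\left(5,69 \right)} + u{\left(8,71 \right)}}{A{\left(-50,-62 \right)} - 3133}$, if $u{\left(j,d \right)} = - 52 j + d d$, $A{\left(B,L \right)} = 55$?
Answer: $- \frac{2287}{1539} \approx -1.486$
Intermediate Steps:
$u{\left(j,d \right)} = d^{2} - 52 j$ ($u{\left(j,d \right)} = - 52 j + d^{2} = d^{2} - 52 j$)
$\frac{Z{\left(5,69 \right)} + u{\left(8,71 \right)}}{A{\left(-50,-62 \right)} - 3133} = \frac{-51 + \left(71^{2} - 416\right)}{55 - 3133} = \frac{-51 + \left(5041 - 416\right)}{-3078} = \left(-51 + 4625\right) \left(- \frac{1}{3078}\right) = 4574 \left(- \frac{1}{3078}\right) = - \frac{2287}{1539}$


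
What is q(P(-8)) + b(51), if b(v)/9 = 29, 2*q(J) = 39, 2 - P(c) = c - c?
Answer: 561/2 ≈ 280.50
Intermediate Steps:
P(c) = 2 (P(c) = 2 - (c - c) = 2 - 1*0 = 2 + 0 = 2)
q(J) = 39/2 (q(J) = (½)*39 = 39/2)
b(v) = 261 (b(v) = 9*29 = 261)
q(P(-8)) + b(51) = 39/2 + 261 = 561/2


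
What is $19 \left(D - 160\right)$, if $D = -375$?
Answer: $-10165$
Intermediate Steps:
$19 \left(D - 160\right) = 19 \left(-375 - 160\right) = 19 \left(-535\right) = -10165$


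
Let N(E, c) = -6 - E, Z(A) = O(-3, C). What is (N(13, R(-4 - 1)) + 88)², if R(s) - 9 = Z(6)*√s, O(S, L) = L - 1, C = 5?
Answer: 4761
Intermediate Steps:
O(S, L) = -1 + L
Z(A) = 4 (Z(A) = -1 + 5 = 4)
R(s) = 9 + 4*√s
(N(13, R(-4 - 1)) + 88)² = ((-6 - 1*13) + 88)² = ((-6 - 13) + 88)² = (-19 + 88)² = 69² = 4761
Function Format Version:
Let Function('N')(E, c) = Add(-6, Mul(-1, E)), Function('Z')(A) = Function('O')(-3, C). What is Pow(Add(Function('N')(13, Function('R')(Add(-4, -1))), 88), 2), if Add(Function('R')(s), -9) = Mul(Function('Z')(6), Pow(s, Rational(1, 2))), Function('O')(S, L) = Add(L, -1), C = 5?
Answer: 4761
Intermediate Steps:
Function('O')(S, L) = Add(-1, L)
Function('Z')(A) = 4 (Function('Z')(A) = Add(-1, 5) = 4)
Function('R')(s) = Add(9, Mul(4, Pow(s, Rational(1, 2))))
Pow(Add(Function('N')(13, Function('R')(Add(-4, -1))), 88), 2) = Pow(Add(Add(-6, Mul(-1, 13)), 88), 2) = Pow(Add(Add(-6, -13), 88), 2) = Pow(Add(-19, 88), 2) = Pow(69, 2) = 4761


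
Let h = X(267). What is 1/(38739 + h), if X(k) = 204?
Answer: 1/38943 ≈ 2.5679e-5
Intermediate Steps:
h = 204
1/(38739 + h) = 1/(38739 + 204) = 1/38943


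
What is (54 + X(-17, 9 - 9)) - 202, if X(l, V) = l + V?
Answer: -165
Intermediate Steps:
X(l, V) = V + l
(54 + X(-17, 9 - 9)) - 202 = (54 + ((9 - 9) - 17)) - 202 = (54 + (0 - 17)) - 202 = (54 - 17) - 202 = 37 - 202 = -165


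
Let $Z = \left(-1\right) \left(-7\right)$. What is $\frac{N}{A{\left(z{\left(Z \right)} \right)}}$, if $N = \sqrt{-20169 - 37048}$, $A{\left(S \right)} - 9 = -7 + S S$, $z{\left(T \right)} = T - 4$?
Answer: $\frac{i \sqrt{57217}}{11} \approx 21.746 i$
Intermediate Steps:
$Z = 7$
$z{\left(T \right)} = -4 + T$
$A{\left(S \right)} = 2 + S^{2}$ ($A{\left(S \right)} = 9 + \left(-7 + S S\right) = 9 + \left(-7 + S^{2}\right) = 2 + S^{2}$)
$N = i \sqrt{57217}$ ($N = \sqrt{-57217} = i \sqrt{57217} \approx 239.2 i$)
$\frac{N}{A{\left(z{\left(Z \right)} \right)}} = \frac{i \sqrt{57217}}{2 + \left(-4 + 7\right)^{2}} = \frac{i \sqrt{57217}}{2 + 3^{2}} = \frac{i \sqrt{57217}}{2 + 9} = \frac{i \sqrt{57217}}{11}$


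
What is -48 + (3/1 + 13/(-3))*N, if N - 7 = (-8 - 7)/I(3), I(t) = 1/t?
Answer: 8/3 ≈ 2.6667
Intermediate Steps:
N = -38 (N = 7 + (-8 - 7)/(1/3) = 7 - 15/1/3 = 7 - 15*3 = 7 - 45 = -38)
-48 + (3/1 + 13/(-3))*N = -48 + (3/1 + 13/(-3))*(-38) = -48 + (3*1 + 13*(-1/3))*(-38) = -48 + (3 - 13/3)*(-38) = -48 - 4/3*(-38) = -48 + 152/3 = 8/3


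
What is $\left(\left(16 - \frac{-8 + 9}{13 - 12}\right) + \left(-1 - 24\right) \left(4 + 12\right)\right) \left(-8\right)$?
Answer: $3080$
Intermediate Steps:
$\left(\left(16 - \frac{-8 + 9}{13 - 12}\right) + \left(-1 - 24\right) \left(4 + 12\right)\right) \left(-8\right) = \left(\left(16 - 1 \cdot 1^{-1}\right) - 400\right) \left(-8\right) = \left(\left(16 - 1 \cdot 1\right) - 400\right) \left(-8\right) = \left(\left(16 - 1\right) - 400\right) \left(-8\right) = \left(15 - 400\right) \left(-8\right) = \left(-385\right) \left(-8\right) = 3080$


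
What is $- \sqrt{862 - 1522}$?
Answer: $- 2 i \sqrt{165} \approx - 25.69 i$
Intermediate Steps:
$- \sqrt{862 - 1522} = - \sqrt{-660} = - 2 i \sqrt{165}$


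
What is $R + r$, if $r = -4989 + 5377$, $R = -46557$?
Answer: $-46169$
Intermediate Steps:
$r = 388$
$R + r = -46557 + 388 = -46169$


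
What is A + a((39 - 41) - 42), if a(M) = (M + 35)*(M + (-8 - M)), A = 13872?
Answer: 13944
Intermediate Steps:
a(M) = -280 - 8*M (a(M) = (35 + M)*(-8) = -280 - 8*M)
A + a((39 - 41) - 42) = 13872 + (-280 - 8*((39 - 41) - 42)) = 13872 + (-280 - 8*(-2 - 42)) = 13872 + (-280 - 8*(-44)) = 13872 + (-280 + 352) = 13872 + 72 = 13944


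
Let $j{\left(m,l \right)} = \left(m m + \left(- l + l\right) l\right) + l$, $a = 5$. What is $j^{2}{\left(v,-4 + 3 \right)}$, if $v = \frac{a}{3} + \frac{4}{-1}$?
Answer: $\frac{1600}{81} \approx 19.753$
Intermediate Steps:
$v = - \frac{7}{3}$ ($v = \frac{5}{3} + \frac{4}{-1} = 5 \cdot \frac{1}{3} + 4 \left(-1\right) = \frac{5}{3} - 4 = - \frac{7}{3} \approx -2.3333$)
$j{\left(m,l \right)} = l + m^{2}$ ($j{\left(m,l \right)} = \left(m^{2} + 0 l\right) + l = \left(m^{2} + 0\right) + l = m^{2} + l = l + m^{2}$)
$j^{2}{\left(v,-4 + 3 \right)} = \left(\left(-4 + 3\right) + \left(- \frac{7}{3}\right)^{2}\right)^{2} = \left(-1 + \frac{49}{9}\right)^{2} = \left(\frac{40}{9}\right)^{2} = \frac{1600}{81}$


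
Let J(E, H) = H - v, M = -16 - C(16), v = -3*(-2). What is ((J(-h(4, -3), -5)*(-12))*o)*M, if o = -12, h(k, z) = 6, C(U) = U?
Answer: 50688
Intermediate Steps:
v = 6
M = -32 (M = -16 - 1*16 = -16 - 16 = -32)
J(E, H) = -6 + H (J(E, H) = H - 1*6 = H - 6 = -6 + H)
((J(-h(4, -3), -5)*(-12))*o)*M = (((-6 - 5)*(-12))*(-12))*(-32) = (-11*(-12)*(-12))*(-32) = (132*(-12))*(-32) = -1584*(-32) = 50688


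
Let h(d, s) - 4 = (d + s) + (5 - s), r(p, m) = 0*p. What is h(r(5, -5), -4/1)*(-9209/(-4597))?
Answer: 82881/4597 ≈ 18.029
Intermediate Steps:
r(p, m) = 0
h(d, s) = 9 + d (h(d, s) = 4 + ((d + s) + (5 - s)) = 4 + (5 + d) = 9 + d)
h(r(5, -5), -4/1)*(-9209/(-4597)) = (9 + 0)*(-9209/(-4597)) = 9*(-9209*(-1/4597)) = 9*(9209/4597) = 82881/4597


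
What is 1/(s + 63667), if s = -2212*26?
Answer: 1/6155 ≈ 0.00016247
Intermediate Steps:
s = -57512
1/(s + 63667) = 1/(-57512 + 63667) = 1/6155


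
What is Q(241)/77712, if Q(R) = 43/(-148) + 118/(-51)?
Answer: -19657/586570176 ≈ -3.3512e-5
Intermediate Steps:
Q(R) = -19657/7548 (Q(R) = 43*(-1/148) + 118*(-1/51) = -43/148 - 118/51 = -19657/7548)
Q(241)/77712 = -19657/7548/77712 = -19657/7548*1/77712 = -19657/586570176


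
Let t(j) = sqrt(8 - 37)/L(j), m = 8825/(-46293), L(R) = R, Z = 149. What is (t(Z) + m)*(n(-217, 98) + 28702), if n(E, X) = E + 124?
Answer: -252474425/46293 + 28609*I*sqrt(29)/149 ≈ -5453.8 + 1034.0*I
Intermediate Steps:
n(E, X) = 124 + E
m = -8825/46293 (m = 8825*(-1/46293) = -8825/46293 ≈ -0.19063)
t(j) = I*sqrt(29)/j (t(j) = sqrt(8 - 37)/j = sqrt(-29)/j = (I*sqrt(29))/j = I*sqrt(29)/j)
(t(Z) + m)*(n(-217, 98) + 28702) = (I*sqrt(29)/149 - 8825/46293)*((124 - 217) + 28702) = (I*sqrt(29)*(1/149) - 8825/46293)*(-93 + 28702) = (I*sqrt(29)/149 - 8825/46293)*28609 = (-8825/46293 + I*sqrt(29)/149)*28609 = -252474425/46293 + 28609*I*sqrt(29)/149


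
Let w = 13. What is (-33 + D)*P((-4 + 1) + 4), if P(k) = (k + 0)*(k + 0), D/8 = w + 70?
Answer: 631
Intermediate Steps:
D = 664 (D = 8*(13 + 70) = 8*83 = 664)
P(k) = k² (P(k) = k*k = k²)
(-33 + D)*P((-4 + 1) + 4) = (-33 + 664)*((-4 + 1) + 4)² = 631*(-3 + 4)² = 631*1² = 631*1 = 631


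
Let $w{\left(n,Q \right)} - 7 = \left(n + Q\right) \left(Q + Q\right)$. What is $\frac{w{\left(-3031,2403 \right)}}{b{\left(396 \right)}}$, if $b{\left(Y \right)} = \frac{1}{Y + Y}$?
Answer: $-2390383512$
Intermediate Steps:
$b{\left(Y \right)} = \frac{1}{2 Y}$
$w{\left(n,Q \right)} = 7 + 2 Q \left(Q + n\right)$ ($w{\left(n,Q \right)} = 7 + \left(n + Q\right) \left(Q + Q\right) = 7 + \left(Q + n\right) 2 Q = 7 + 2 Q \left(Q + n\right)$)
$\frac{w{\left(-3031,2403 \right)}}{b{\left(396 \right)}} = \frac{7 + 2 \cdot 2403^{2} + 2 \cdot 2403 \left(-3031\right)}{\frac{1}{2} \cdot \frac{1}{396}} = \frac{7 + 2 \cdot 5774409 - 14566986}{\frac{1}{2} \cdot \frac{1}{396}} = \left(7 + 11548818 - 14566986\right) \frac{1}{\frac{1}{792}} = \left(-3018161\right) 792 = -2390383512$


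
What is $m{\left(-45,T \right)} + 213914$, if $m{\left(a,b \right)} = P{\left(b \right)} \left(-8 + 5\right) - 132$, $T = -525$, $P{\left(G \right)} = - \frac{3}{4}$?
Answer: $\frac{855137}{4} \approx 2.1378 \cdot 10^{5}$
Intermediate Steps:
$P{\left(G \right)} = - \frac{3}{4}$ ($P{\left(G \right)} = \left(-3\right) \frac{1}{4} = - \frac{3}{4}$)
$m{\left(a,b \right)} = - \frac{519}{4}$ ($m{\left(a,b \right)} = - \frac{3 \left(-8 + 5\right)}{4} - 132 = \left(- \frac{3}{4}\right) \left(-3\right) - 132 = \frac{9}{4} - 132 = - \frac{519}{4}$)
$m{\left(-45,T \right)} + 213914 = - \frac{519}{4} + 213914 = \frac{855137}{4}$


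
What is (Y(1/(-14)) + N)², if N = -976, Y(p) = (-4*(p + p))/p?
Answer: 968256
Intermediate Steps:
Y(p) = -8 (Y(p) = (-8*p)/p = -8)
(Y(1/(-14)) + N)² = (-8 - 976)² = (-984)² = 968256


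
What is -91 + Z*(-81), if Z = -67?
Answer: 5336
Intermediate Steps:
-91 + Z*(-81) = -91 - 67*(-81) = -91 + 5427 = 5336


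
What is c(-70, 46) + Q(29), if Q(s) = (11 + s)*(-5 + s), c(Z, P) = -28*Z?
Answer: 2920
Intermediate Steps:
Q(s) = (-5 + s)*(11 + s)
c(-70, 46) + Q(29) = -28*(-70) + (-55 + 29**2 + 6*29) = 1960 + (-55 + 841 + 174) = 1960 + 960 = 2920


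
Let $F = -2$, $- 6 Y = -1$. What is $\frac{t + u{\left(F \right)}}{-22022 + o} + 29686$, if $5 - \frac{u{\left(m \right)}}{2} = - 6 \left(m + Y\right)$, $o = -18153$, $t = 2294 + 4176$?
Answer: $\frac{1192628592}{40175} \approx 29686.0$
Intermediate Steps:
$Y = \frac{1}{6}$ ($Y = \left(- \frac{1}{6}\right) \left(-1\right) = \frac{1}{6} \approx 0.16667$)
$t = 6470$
$u{\left(m \right)} = 12 + 12 m$ ($u{\left(m \right)} = 10 - 2 \left(- 6 \left(m + \frac{1}{6}\right)\right) = 10 - 2 \left(- 6 \left(\frac{1}{6} + m\right)\right) = 10 - 2 \left(-1 - 6 m\right) = 10 + \left(2 + 12 m\right) = 12 + 12 m$)
$\frac{t + u{\left(F \right)}}{-22022 + o} + 29686 = \frac{6470 + \left(12 + 12 \left(-2\right)\right)}{-22022 - 18153} + 29686 = \frac{6470 + \left(12 - 24\right)}{-40175} + 29686 = \left(6470 - 12\right) \left(- \frac{1}{40175}\right) + 29686 = 6458 \left(- \frac{1}{40175}\right) + 29686 = - \frac{6458}{40175} + 29686 = \frac{1192628592}{40175}$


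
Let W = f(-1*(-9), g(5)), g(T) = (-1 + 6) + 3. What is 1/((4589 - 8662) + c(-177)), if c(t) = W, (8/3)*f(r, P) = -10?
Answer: -4/16307 ≈ -0.00024529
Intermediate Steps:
g(T) = 8 (g(T) = 5 + 3 = 8)
f(r, P) = -15/4 (f(r, P) = (3/8)*(-10) = -15/4)
W = -15/4 ≈ -3.7500
c(t) = -15/4
1/((4589 - 8662) + c(-177)) = 1/((4589 - 8662) - 15/4) = 1/(-4073 - 15/4) = 1/(-16307/4) = -4/16307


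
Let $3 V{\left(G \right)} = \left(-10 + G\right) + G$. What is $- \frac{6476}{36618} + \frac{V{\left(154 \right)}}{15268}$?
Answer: $- \frac{7936515}{46590302} \approx -0.17035$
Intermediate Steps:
$V{\left(G \right)} = - \frac{10}{3} + \frac{2 G}{3}$ ($V{\left(G \right)} = \frac{\left(-10 + G\right) + G}{3} = \frac{-10 + 2 G}{3} = - \frac{10}{3} + \frac{2 G}{3}$)
$- \frac{6476}{36618} + \frac{V{\left(154 \right)}}{15268} = - \frac{6476}{36618} + \frac{- \frac{10}{3} + \frac{2}{3} \cdot 154}{15268} = \left(-6476\right) \frac{1}{36618} + \left(- \frac{10}{3} + \frac{308}{3}\right) \frac{1}{15268} = - \frac{3238}{18309} + \frac{298}{3} \cdot \frac{1}{15268} = - \frac{3238}{18309} + \frac{149}{22902} = - \frac{7936515}{46590302}$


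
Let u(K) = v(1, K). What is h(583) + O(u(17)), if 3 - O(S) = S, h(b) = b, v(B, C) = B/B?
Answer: 585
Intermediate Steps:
v(B, C) = 1
u(K) = 1
O(S) = 3 - S
h(583) + O(u(17)) = 583 + (3 - 1*1) = 583 + (3 - 1) = 583 + 2 = 585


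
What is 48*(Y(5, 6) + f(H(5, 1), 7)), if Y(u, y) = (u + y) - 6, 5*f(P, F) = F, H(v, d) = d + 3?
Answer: 1536/5 ≈ 307.20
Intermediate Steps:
H(v, d) = 3 + d
f(P, F) = F/5
Y(u, y) = -6 + u + y
48*(Y(5, 6) + f(H(5, 1), 7)) = 48*((-6 + 5 + 6) + (⅕)*7) = 48*(5 + 7/5) = 48*(32/5) = 1536/5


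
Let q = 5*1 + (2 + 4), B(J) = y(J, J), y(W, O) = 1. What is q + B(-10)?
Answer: 12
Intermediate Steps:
B(J) = 1
q = 11 (q = 5 + 6 = 11)
q + B(-10) = 11 + 1 = 12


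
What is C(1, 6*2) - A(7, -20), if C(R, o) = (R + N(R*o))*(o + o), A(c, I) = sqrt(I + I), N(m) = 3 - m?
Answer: -192 - 2*I*sqrt(10) ≈ -192.0 - 6.3246*I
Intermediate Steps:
A(c, I) = sqrt(2)*sqrt(I) (A(c, I) = sqrt(2*I) = sqrt(2)*sqrt(I))
C(R, o) = 2*o*(3 + R - R*o) (C(R, o) = (R + (3 - R*o))*(o + o) = (R + (3 - R*o))*(2*o) = (3 + R - R*o)*(2*o) = 2*o*(3 + R - R*o))
C(1, 6*2) - A(7, -20) = 2*(6*2)*(3 + 1 - 1*1*6*2) - sqrt(2)*sqrt(-20) = 2*12*(3 + 1 - 1*1*12) - sqrt(2)*2*I*sqrt(5) = 2*12*(3 + 1 - 12) - 2*I*sqrt(10) = 2*12*(-8) - 2*I*sqrt(10) = -192 - 2*I*sqrt(10)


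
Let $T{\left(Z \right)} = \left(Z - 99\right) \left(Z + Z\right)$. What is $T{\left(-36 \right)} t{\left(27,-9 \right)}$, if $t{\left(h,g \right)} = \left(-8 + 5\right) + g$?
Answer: $-116640$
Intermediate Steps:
$T{\left(Z \right)} = 2 Z \left(-99 + Z\right)$ ($T{\left(Z \right)} = \left(-99 + Z\right) 2 Z = 2 Z \left(-99 + Z\right)$)
$t{\left(h,g \right)} = -3 + g$
$T{\left(-36 \right)} t{\left(27,-9 \right)} = 2 \left(-36\right) \left(-99 - 36\right) \left(-3 - 9\right) = 2 \left(-36\right) \left(-135\right) \left(-12\right) = 9720 \left(-12\right) = -116640$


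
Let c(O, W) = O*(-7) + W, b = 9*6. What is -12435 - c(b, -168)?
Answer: -11889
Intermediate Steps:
b = 54
c(O, W) = W - 7*O (c(O, W) = -7*O + W = W - 7*O)
-12435 - c(b, -168) = -12435 - (-168 - 7*54) = -12435 - (-168 - 378) = -12435 - 1*(-546) = -12435 + 546 = -11889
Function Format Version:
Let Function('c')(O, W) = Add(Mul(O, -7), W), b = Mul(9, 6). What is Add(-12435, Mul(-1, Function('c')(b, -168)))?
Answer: -11889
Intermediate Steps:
b = 54
Function('c')(O, W) = Add(W, Mul(-7, O)) (Function('c')(O, W) = Add(Mul(-7, O), W) = Add(W, Mul(-7, O)))
Add(-12435, Mul(-1, Function('c')(b, -168))) = Add(-12435, Mul(-1, Add(-168, Mul(-7, 54)))) = Add(-12435, Mul(-1, Add(-168, -378))) = Add(-12435, Mul(-1, -546)) = Add(-12435, 546) = -11889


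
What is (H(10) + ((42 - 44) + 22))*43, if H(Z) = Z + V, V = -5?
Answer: 1075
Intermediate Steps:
H(Z) = -5 + Z (H(Z) = Z - 5 = -5 + Z)
(H(10) + ((42 - 44) + 22))*43 = ((-5 + 10) + ((42 - 44) + 22))*43 = (5 + (-2 + 22))*43 = (5 + 20)*43 = 25*43 = 1075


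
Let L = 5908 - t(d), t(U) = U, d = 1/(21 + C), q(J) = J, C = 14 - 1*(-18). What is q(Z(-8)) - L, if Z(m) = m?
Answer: -313547/53 ≈ -5916.0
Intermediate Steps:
C = 32 (C = 14 + 18 = 32)
d = 1/53 (d = 1/(21 + 32) = 1/53 ≈ 0.018868)
L = 313123/53 (L = 5908 - 1*1/53 = 5908 - 1/53 = 313123/53 ≈ 5908.0)
q(Z(-8)) - L = -8 - 1*313123/53 = -8 - 313123/53 = -313547/53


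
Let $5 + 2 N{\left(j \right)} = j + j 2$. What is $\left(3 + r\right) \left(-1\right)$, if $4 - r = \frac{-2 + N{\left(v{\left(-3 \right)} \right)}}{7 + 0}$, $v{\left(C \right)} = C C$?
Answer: $- \frac{40}{7} \approx -5.7143$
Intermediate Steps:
$v{\left(C \right)} = C^{2}$
$N{\left(j \right)} = - \frac{5}{2} + \frac{3 j}{2}$ ($N{\left(j \right)} = - \frac{5}{2} + \frac{j + j 2}{2} = - \frac{5}{2} + \frac{j + 2 j}{2} = - \frac{5}{2} + \frac{3 j}{2}$)
$r = \frac{19}{7}$ ($r = 4 - \frac{-2 - \left(\frac{5}{2} - \frac{3 \left(-3\right)^{2}}{2}\right)}{7 + 0} = 4 - \frac{-2 + \left(- \frac{5}{2} + \frac{3}{2} \cdot 9\right)}{7} = 4 - \left(-2 + \left(- \frac{5}{2} + \frac{27}{2}\right)\right) \frac{1}{7} = 4 - \left(-2 + 11\right) \frac{1}{7} = 4 - 9 \cdot \frac{1}{7} = 4 - \frac{9}{7} = \frac{19}{7} \approx 2.7143$)
$\left(3 + r\right) \left(-1\right) = \left(3 + \frac{19}{7}\right) \left(-1\right) = \frac{40}{7} \left(-1\right) = - \frac{40}{7}$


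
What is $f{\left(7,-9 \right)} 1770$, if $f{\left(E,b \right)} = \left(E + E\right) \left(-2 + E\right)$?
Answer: $123900$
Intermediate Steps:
$f{\left(E,b \right)} = 2 E \left(-2 + E\right)$
$f{\left(7,-9 \right)} 1770 = 2 \cdot 7 \left(-2 + 7\right) 1770 = 2 \cdot 7 \cdot 5 \cdot 1770 = 70 \cdot 1770 = 123900$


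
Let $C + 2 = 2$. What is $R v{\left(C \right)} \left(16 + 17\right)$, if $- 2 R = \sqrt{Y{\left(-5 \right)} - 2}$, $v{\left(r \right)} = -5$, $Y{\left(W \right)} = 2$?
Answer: $0$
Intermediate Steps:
$C = 0$ ($C = -2 + 2 = 0$)
$R = 0$ ($R = - \frac{\sqrt{2 - 2}}{2} = - \frac{\sqrt{0}}{2} = \left(- \frac{1}{2}\right) 0 = 0$)
$R v{\left(C \right)} \left(16 + 17\right) = 0 \left(-5\right) \left(16 + 17\right) = 0 \cdot 33 = 0$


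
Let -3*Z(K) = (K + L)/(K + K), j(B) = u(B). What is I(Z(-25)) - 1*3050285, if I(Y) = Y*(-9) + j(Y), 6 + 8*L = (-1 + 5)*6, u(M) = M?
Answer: -228771284/75 ≈ -3.0503e+6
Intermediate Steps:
L = 9/4 (L = -3/4 + ((-1 + 5)*6)/8 = -3/4 + (4*6)/8 = -3/4 + (1/8)*24 = -3/4 + 3 = 9/4 ≈ 2.2500)
j(B) = B
Z(K) = -(9/4 + K)/(6*K) (Z(K) = -(K + 9/4)/(3*(K + K)) = -(9/4 + K)/(3*(2*K)) = -(9/4 + K)*1/(2*K)/3 = -(9/4 + K)/(6*K))
I(Y) = -8*Y (I(Y) = Y*(-9) + Y = -9*Y + Y = -8*Y)
I(Z(-25)) - 1*3050285 = -(-9 - 4*(-25))/(3*(-25)) - 1*3050285 = -(-1)*(-9 + 100)/(3*25) - 3050285 = -(-1)*91/(3*25) - 3050285 = -8*(-91/600) - 3050285 = 91/75 - 3050285 = -228771284/75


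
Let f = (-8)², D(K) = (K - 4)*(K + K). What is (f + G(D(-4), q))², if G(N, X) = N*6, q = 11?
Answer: 200704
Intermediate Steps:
D(K) = 2*K*(-4 + K) (D(K) = (-4 + K)*(2*K) = 2*K*(-4 + K))
G(N, X) = 6*N
f = 64
(f + G(D(-4), q))² = (64 + 6*(2*(-4)*(-4 - 4)))² = (64 + 6*(2*(-4)*(-8)))² = (64 + 6*64)² = (64 + 384)² = 448² = 200704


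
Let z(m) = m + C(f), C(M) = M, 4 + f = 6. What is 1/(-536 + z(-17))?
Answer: -1/551 ≈ -0.0018149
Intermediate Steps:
f = 2 (f = -4 + 6 = 2)
z(m) = 2 + m (z(m) = m + 2 = 2 + m)
1/(-536 + z(-17)) = 1/(-536 + (2 - 17)) = 1/(-536 - 15) = 1/(-551) = -1/551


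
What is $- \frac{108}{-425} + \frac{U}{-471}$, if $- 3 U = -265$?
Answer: $\frac{39979}{600525} \approx 0.066573$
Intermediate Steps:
$U = \frac{265}{3}$ ($U = \left(- \frac{1}{3}\right) \left(-265\right) = \frac{265}{3} \approx 88.333$)
$- \frac{108}{-425} + \frac{U}{-471} = - \frac{108}{-425} + \frac{265}{3 \left(-471\right)} = \left(-108\right) \left(- \frac{1}{425}\right) + \frac{265}{3} \left(- \frac{1}{471}\right) = \frac{108}{425} - \frac{265}{1413} = \frac{39979}{600525}$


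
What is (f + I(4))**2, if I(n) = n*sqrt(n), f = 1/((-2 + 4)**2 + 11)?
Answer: 14641/225 ≈ 65.071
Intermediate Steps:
f = 1/15 (f = 1/(2**2 + 11) = 1/(4 + 11) = 1/15 ≈ 0.066667)
I(n) = n**(3/2)
(f + I(4))**2 = (1/15 + 4**(3/2))**2 = (1/15 + 8)**2 = (121/15)**2 = 14641/225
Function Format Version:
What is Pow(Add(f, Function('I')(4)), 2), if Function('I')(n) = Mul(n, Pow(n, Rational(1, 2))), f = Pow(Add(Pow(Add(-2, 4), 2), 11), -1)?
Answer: Rational(14641, 225) ≈ 65.071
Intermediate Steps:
f = Rational(1, 15) (f = Pow(Add(Pow(2, 2), 11), -1) = Pow(Add(4, 11), -1) = Pow(15, -1) = Rational(1, 15) ≈ 0.066667)
Function('I')(n) = Pow(n, Rational(3, 2))
Pow(Add(f, Function('I')(4)), 2) = Pow(Add(Rational(1, 15), Pow(4, Rational(3, 2))), 2) = Pow(Add(Rational(1, 15), 8), 2) = Pow(Rational(121, 15), 2) = Rational(14641, 225)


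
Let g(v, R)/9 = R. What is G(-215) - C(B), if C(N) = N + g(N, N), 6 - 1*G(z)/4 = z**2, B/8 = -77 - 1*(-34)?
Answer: -181436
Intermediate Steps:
B = -344 (B = 8*(-77 - 1*(-34)) = 8*(-77 + 34) = 8*(-43) = -344)
g(v, R) = 9*R
G(z) = 24 - 4*z**2
C(N) = 10*N (C(N) = N + 9*N = 10*N)
G(-215) - C(B) = (24 - 4*(-215)**2) - 10*(-344) = (24 - 4*46225) - 1*(-3440) = (24 - 184900) + 3440 = -184876 + 3440 = -181436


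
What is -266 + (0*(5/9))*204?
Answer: -266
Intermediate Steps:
-266 + (0*(5/9))*204 = -266 + 0*204 = -266 + 0 = -266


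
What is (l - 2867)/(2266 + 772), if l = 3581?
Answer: 51/217 ≈ 0.23502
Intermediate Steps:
(l - 2867)/(2266 + 772) = (3581 - 2867)/(2266 + 772) = 714/3038 = 714*(1/3038) = 51/217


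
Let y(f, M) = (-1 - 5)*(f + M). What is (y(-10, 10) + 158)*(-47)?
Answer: -7426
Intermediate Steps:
y(f, M) = -6*M - 6*f (y(f, M) = -6*(M + f) = -6*M - 6*f)
(y(-10, 10) + 158)*(-47) = ((-6*10 - 6*(-10)) + 158)*(-47) = ((-60 + 60) + 158)*(-47) = (0 + 158)*(-47) = 158*(-47) = -7426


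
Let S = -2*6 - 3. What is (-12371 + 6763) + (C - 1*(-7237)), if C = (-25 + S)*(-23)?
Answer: 2549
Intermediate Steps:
S = -15 (S = -12 - 3 = -15)
C = 920 (C = (-25 - 15)*(-23) = -40*(-23) = 920)
(-12371 + 6763) + (C - 1*(-7237)) = (-12371 + 6763) + (920 - 1*(-7237)) = -5608 + (920 + 7237) = -5608 + 8157 = 2549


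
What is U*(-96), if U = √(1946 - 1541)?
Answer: -864*√5 ≈ -1932.0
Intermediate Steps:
U = 9*√5 (U = √405 = 9*√5 ≈ 20.125)
U*(-96) = (9*√5)*(-96) = -864*√5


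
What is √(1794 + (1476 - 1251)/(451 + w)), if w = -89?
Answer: √235174386/362 ≈ 42.363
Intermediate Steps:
√(1794 + (1476 - 1251)/(451 + w)) = √(1794 + (1476 - 1251)/(451 - 89)) = √(1794 + 225/362) = √(649653/362) = √235174386/362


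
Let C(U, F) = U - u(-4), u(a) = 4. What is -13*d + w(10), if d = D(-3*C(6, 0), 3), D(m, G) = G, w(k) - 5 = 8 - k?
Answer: -36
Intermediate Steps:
C(U, F) = -4 + U (C(U, F) = U - 1*4 = U - 4 = -4 + U)
w(k) = 13 - k (w(k) = 5 + (8 - k) = 13 - k)
d = 3
-13*d + w(10) = -13*3 + (13 - 1*10) = -39 + (13 - 10) = -39 + 3 = -36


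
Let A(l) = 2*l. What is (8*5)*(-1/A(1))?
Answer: -20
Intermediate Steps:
(8*5)*(-1/A(1)) = (8*5)*(-1/(2*1)) = 40*(-1/2) = 40*(-1*½) = 40*(-½) = -20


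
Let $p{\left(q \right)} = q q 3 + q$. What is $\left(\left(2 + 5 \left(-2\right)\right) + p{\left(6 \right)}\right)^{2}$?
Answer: $11236$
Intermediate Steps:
$p{\left(q \right)} = q + 3 q^{2}$ ($p{\left(q \right)} = q 3 q + q = 3 q^{2} + q = q + 3 q^{2}$)
$\left(\left(2 + 5 \left(-2\right)\right) + p{\left(6 \right)}\right)^{2} = \left(\left(2 + 5 \left(-2\right)\right) + 6 \left(1 + 3 \cdot 6\right)\right)^{2} = \left(\left(2 - 10\right) + 6 \left(1 + 18\right)\right)^{2} = \left(-8 + 6 \cdot 19\right)^{2} = \left(-8 + 114\right)^{2} = 106^{2} = 11236$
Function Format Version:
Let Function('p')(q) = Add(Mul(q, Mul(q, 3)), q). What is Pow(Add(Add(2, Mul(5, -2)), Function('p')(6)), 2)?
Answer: 11236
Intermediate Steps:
Function('p')(q) = Add(q, Mul(3, Pow(q, 2))) (Function('p')(q) = Add(Mul(q, Mul(3, q)), q) = Add(Mul(3, Pow(q, 2)), q) = Add(q, Mul(3, Pow(q, 2))))
Pow(Add(Add(2, Mul(5, -2)), Function('p')(6)), 2) = Pow(Add(Add(2, Mul(5, -2)), Mul(6, Add(1, Mul(3, 6)))), 2) = Pow(Add(Add(2, -10), Mul(6, Add(1, 18))), 2) = Pow(Add(-8, Mul(6, 19)), 2) = Pow(Add(-8, 114), 2) = Pow(106, 2) = 11236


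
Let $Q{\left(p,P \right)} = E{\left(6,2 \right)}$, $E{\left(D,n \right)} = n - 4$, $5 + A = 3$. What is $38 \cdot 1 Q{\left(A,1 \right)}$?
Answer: $-76$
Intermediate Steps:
$A = -2$ ($A = -5 + 3 = -2$)
$E{\left(D,n \right)} = -4 + n$
$Q{\left(p,P \right)} = -2$ ($Q{\left(p,P \right)} = -4 + 2 = -2$)
$38 \cdot 1 Q{\left(A,1 \right)} = 38 \cdot 1 \left(-2\right) = 38 \left(-2\right) = -76$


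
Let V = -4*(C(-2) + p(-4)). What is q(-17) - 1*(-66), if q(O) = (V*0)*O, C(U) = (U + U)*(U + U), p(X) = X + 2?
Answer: 66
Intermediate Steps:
p(X) = 2 + X
C(U) = 4*U² (C(U) = (2*U)*(2*U) = 4*U²)
V = -56 (V = -4*(4*(-2)² + (2 - 4)) = -4*(4*4 - 2) = -4*(16 - 2) = -4*14 = -56)
q(O) = 0 (q(O) = (-56*0)*O = 0*O = 0)
q(-17) - 1*(-66) = 0 - 1*(-66) = 0 + 66 = 66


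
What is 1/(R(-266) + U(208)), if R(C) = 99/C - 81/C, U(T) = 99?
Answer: 133/13158 ≈ 0.010108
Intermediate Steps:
R(C) = 18/C
1/(R(-266) + U(208)) = 1/(18/(-266) + 99) = 1/(18*(-1/266) + 99) = 1/(-9/133 + 99) = 1/(13158/133) = 133/13158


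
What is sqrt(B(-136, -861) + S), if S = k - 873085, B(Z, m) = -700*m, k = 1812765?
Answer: 2*sqrt(385595) ≈ 1241.9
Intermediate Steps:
S = 939680 (S = 1812765 - 873085 = 939680)
sqrt(B(-136, -861) + S) = sqrt(-700*(-861) + 939680) = sqrt(602700 + 939680) = sqrt(1542380) = 2*sqrt(385595)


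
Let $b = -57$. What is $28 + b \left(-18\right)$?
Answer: $1054$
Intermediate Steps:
$28 + b \left(-18\right) = 28 - -1026 = 28 + 1026 = 1054$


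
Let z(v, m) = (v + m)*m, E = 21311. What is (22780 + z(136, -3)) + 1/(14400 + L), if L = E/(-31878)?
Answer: 10273368929587/459021889 ≈ 22381.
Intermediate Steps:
z(v, m) = m*(m + v) (z(v, m) = (m + v)*m = m*(m + v))
L = -21311/31878 (L = 21311/(-31878) = 21311*(-1/31878) = -21311/31878 ≈ -0.66852)
(22780 + z(136, -3)) + 1/(14400 + L) = (22780 - 3*(-3 + 136)) + 1/(14400 - 21311/31878) = (22780 - 3*133) + 1/(459021889/31878) = (22780 - 399) + 31878/459021889 = 22381 + 31878/459021889 = 10273368929587/459021889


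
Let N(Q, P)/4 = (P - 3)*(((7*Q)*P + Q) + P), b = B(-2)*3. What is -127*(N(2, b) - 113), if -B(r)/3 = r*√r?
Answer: 4955159 + 393192*I*√2 ≈ 4.9552e+6 + 5.5606e+5*I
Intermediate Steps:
B(r) = -3*r^(3/2) (B(r) = -3*r*√r = -3*r^(3/2))
b = 18*I*√2 (b = -(-6)*I*√2*3 = (6*I*√2)*3 = 18*I*√2 ≈ 25.456*I)
N(Q, P) = 4*(-3 + P)*(P + Q + 7*P*Q) (N(Q, P) = 4*((P - 3)*(((7*Q)*P + Q) + P)) = 4*((-3 + P)*((7*P*Q + Q) + P)) = 4*((-3 + P)*((Q + 7*P*Q) + P)) = 4*((-3 + P)*(P + Q + 7*P*Q)) = 4*(-3 + P)*(P + Q + 7*P*Q))
-127*(N(2, b) - 113) = -127*((-216*I*√2 - 12*2 + 4*(18*I*√2)² - 80*18*I*√2*2 + 28*2*(18*I*√2)²) - 113) = -127*((-216*I*√2 - 24 + 4*(-648) - 2880*I*√2 + 28*2*(-648)) - 113) = -127*((-216*I*√2 - 24 - 2592 - 2880*I*√2 - 36288) - 113) = -127*((-38904 - 3096*I*√2) - 113) = -127*(-39017 - 3096*I*√2) = 4955159 + 393192*I*√2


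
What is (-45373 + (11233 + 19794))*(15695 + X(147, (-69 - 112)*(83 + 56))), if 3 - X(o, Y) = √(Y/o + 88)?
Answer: -225203508 + 4782*I*√36669/7 ≈ -2.252e+8 + 1.3082e+5*I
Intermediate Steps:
X(o, Y) = 3 - √(88 + Y/o) (X(o, Y) = 3 - √(Y/o + 88) = 3 - √(88 + Y/o))
(-45373 + (11233 + 19794))*(15695 + X(147, (-69 - 112)*(83 + 56))) = (-45373 + (11233 + 19794))*(15695 + (3 - √(88 + ((-69 - 112)*(83 + 56))/147))) = (-45373 + 31027)*(15695 + (3 - √(88 - 181*139*(1/147)))) = -14346*(15695 + (3 - √(88 - 25159*1/147))) = -14346*(15695 + (3 - √(88 - 25159/147))) = -14346*(15695 + (3 - √(-12223/147))) = -14346*(15695 + (3 - I*√36669/21)) = -14346*(15698 - I*√36669/21) = -225203508 + 4782*I*√36669/7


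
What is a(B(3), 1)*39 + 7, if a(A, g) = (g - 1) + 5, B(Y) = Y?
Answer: 202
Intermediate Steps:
a(A, g) = 4 + g (a(A, g) = (-1 + g) + 5 = 4 + g)
a(B(3), 1)*39 + 7 = (4 + 1)*39 + 7 = 5*39 + 7 = 195 + 7 = 202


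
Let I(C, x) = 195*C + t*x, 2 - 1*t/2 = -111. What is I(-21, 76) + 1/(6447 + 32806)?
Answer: 513468494/39253 ≈ 13081.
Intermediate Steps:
t = 226 (t = 4 - 2*(-111) = 4 + 222 = 226)
I(C, x) = 195*C + 226*x
I(-21, 76) + 1/(6447 + 32806) = (195*(-21) + 226*76) + 1/(6447 + 32806) = (-4095 + 17176) + 1/39253 = 13081 + 1/39253 = 513468494/39253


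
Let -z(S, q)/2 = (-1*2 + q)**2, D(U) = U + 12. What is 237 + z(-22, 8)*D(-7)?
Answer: -123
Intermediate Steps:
D(U) = 12 + U
z(S, q) = -2*(-2 + q)**2 (z(S, q) = -2*(-1*2 + q)**2 = -2*(-2 + q)**2)
237 + z(-22, 8)*D(-7) = 237 + (-2*(-2 + 8)**2)*(12 - 7) = 237 - 2*6**2*5 = 237 - 2*36*5 = 237 - 72*5 = 237 - 360 = -123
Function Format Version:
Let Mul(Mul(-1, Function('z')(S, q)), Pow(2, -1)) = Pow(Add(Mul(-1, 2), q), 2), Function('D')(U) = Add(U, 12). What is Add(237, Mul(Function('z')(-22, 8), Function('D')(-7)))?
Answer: -123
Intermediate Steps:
Function('D')(U) = Add(12, U)
Function('z')(S, q) = Mul(-2, Pow(Add(-2, q), 2)) (Function('z')(S, q) = Mul(-2, Pow(Add(Mul(-1, 2), q), 2)) = Mul(-2, Pow(Add(-2, q), 2)))
Add(237, Mul(Function('z')(-22, 8), Function('D')(-7))) = Add(237, Mul(Mul(-2, Pow(Add(-2, 8), 2)), Add(12, -7))) = Add(237, Mul(Mul(-2, Pow(6, 2)), 5)) = Add(237, Mul(Mul(-2, 36), 5)) = Add(237, Mul(-72, 5)) = Add(237, -360) = -123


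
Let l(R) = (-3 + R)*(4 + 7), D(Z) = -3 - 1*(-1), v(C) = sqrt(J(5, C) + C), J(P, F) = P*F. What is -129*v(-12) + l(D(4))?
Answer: -55 - 774*I*sqrt(2) ≈ -55.0 - 1094.6*I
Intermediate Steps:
J(P, F) = F*P
v(C) = sqrt(6)*sqrt(C) (v(C) = sqrt(C*5 + C) = sqrt(5*C + C) = sqrt(6*C) = sqrt(6)*sqrt(C))
D(Z) = -2 (D(Z) = -3 + 1 = -2)
l(R) = -33 + 11*R (l(R) = (-3 + R)*11 = -33 + 11*R)
-129*v(-12) + l(D(4)) = -129*sqrt(6)*sqrt(-12) + (-33 + 11*(-2)) = -129*sqrt(6)*2*I*sqrt(3) + (-33 - 22) = -774*I*sqrt(2) - 55 = -55 - 774*I*sqrt(2)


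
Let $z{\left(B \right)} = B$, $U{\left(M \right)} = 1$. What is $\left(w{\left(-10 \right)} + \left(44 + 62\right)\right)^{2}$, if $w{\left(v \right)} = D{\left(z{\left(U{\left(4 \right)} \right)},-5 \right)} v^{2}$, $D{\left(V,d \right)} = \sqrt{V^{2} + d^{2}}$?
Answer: $271236 + 21200 \sqrt{26} \approx 3.7934 \cdot 10^{5}$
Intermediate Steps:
$w{\left(v \right)} = \sqrt{26} v^{2}$ ($w{\left(v \right)} = \sqrt{1^{2} + \left(-5\right)^{2}} v^{2} = \sqrt{1 + 25} v^{2} = \sqrt{26} v^{2}$)
$\left(w{\left(-10 \right)} + \left(44 + 62\right)\right)^{2} = \left(\sqrt{26} \left(-10\right)^{2} + \left(44 + 62\right)\right)^{2} = \left(\sqrt{26} \cdot 100 + 106\right)^{2} = \left(100 \sqrt{26} + 106\right)^{2} = \left(106 + 100 \sqrt{26}\right)^{2}$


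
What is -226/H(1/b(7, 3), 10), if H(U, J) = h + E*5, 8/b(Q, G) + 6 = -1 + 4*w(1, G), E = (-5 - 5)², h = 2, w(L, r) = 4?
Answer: -113/251 ≈ -0.45020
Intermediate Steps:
E = 100 (E = (-10)² = 100)
b(Q, G) = 8/9 (b(Q, G) = 8/(-6 + (-1 + 4*4)) = 8/(-6 + (-1 + 16)) = 8/(-6 + 15) = 8/9)
H(U, J) = 502 (H(U, J) = 2 + 100*5 = 2 + 500 = 502)
-226/H(1/b(7, 3), 10) = -226/502 = -226*1/502 = -113/251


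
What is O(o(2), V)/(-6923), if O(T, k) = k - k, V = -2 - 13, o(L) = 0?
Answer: 0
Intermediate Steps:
V = -15
O(T, k) = 0
O(o(2), V)/(-6923) = 0/(-6923) = 0*(-1/6923) = 0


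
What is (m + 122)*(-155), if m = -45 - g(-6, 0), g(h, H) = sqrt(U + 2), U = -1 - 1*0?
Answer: -11780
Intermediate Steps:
U = -1 (U = -1 + 0 = -1)
g(h, H) = 1 (g(h, H) = sqrt(-1 + 2) = sqrt(1) = 1)
m = -46 (m = -45 - 1*1 = -45 - 1 = -46)
(m + 122)*(-155) = (-46 + 122)*(-155) = 76*(-155) = -11780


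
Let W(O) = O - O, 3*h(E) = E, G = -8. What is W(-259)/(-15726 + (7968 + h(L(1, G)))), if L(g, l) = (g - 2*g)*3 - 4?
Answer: 0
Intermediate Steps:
L(g, l) = -4 - 3*g (L(g, l) = -g*3 - 4 = -3*g - 4 = -4 - 3*g)
h(E) = E/3
W(O) = 0
W(-259)/(-15726 + (7968 + h(L(1, G)))) = 0/(-15726 + (7968 + (-4 - 3*1)/3)) = 0/(-15726 + (7968 + (-4 - 3)/3)) = 0/(-15726 + (7968 + (⅓)*(-7))) = 0/(-15726 + (7968 - 7/3)) = 0/(-15726 + 23897/3) = 0/(-23281/3) = 0*(-3/23281) = 0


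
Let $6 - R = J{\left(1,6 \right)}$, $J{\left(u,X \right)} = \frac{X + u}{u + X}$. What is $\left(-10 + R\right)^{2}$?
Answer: $25$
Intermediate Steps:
$J{\left(u,X \right)} = 1$ ($J{\left(u,X \right)} = \frac{X + u}{X + u} = 1$)
$R = 5$ ($R = 6 - 1 = 5$)
$\left(-10 + R\right)^{2} = \left(-10 + 5\right)^{2} = \left(-5\right)^{2} = 25$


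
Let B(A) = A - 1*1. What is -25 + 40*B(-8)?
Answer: -385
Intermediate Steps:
B(A) = -1 + A (B(A) = A - 1 = -1 + A)
-25 + 40*B(-8) = -25 + 40*(-1 - 8) = -25 + 40*(-9) = -25 - 360 = -385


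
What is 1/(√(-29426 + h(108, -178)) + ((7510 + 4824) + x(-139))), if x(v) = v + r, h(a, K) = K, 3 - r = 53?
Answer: 12145/147530629 - 2*I*√7401/147530629 ≈ 8.2322e-5 - 1.1663e-6*I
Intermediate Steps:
r = -50 (r = 3 - 1*53 = 3 - 53 = -50)
x(v) = -50 + v (x(v) = v - 50 = -50 + v)
1/(√(-29426 + h(108, -178)) + ((7510 + 4824) + x(-139))) = 1/(√(-29426 - 178) + ((7510 + 4824) + (-50 - 139))) = 1/(√(-29604) + (12334 - 189)) = 1/(2*I*√7401 + 12145) = 1/(12145 + 2*I*√7401)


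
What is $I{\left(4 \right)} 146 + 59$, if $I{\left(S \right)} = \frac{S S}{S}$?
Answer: $643$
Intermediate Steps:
$I{\left(S \right)} = S$ ($I{\left(S \right)} = \frac{S^{2}}{S} = S$)
$I{\left(4 \right)} 146 + 59 = 4 \cdot 146 + 59 = 584 + 59 = 643$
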